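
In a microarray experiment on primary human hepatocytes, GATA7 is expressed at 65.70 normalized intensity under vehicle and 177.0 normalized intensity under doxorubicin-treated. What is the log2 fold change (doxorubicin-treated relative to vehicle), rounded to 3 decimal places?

1.430

Fold change = 177.0 / 65.70 = 2.6941
log2(2.6941) = 1.4298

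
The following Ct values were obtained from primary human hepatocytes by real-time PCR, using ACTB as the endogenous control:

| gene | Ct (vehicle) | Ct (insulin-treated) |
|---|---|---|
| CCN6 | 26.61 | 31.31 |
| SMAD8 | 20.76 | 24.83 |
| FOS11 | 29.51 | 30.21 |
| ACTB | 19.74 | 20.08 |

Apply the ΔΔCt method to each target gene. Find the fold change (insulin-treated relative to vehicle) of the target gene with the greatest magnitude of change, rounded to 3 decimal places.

CCN6: ΔΔCt = (31.31−20.08) − (26.61−19.74) = 11.23 − 6.87 = 4.36; fold change = 2^-4.36 = 0.049
SMAD8: ΔΔCt = (24.83−20.08) − (20.76−19.74) = 4.75 − 1.02 = 3.73; fold change = 2^-3.73 = 0.075
FOS11: ΔΔCt = (30.21−20.08) − (29.51−19.74) = 10.13 − 9.77 = 0.36; fold change = 2^-0.36 = 0.779
CCN6 has the largest |ΔΔCt| = 4.36.

0.049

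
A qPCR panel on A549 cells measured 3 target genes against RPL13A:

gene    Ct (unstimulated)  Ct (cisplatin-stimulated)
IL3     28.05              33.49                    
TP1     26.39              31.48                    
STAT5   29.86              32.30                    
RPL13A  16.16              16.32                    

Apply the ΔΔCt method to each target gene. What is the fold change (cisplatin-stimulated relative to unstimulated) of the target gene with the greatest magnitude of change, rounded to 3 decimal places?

0.026

IL3: ΔΔCt = (33.49−16.32) − (28.05−16.16) = 17.17 − 11.89 = 5.28; fold change = 2^-5.28 = 0.026
TP1: ΔΔCt = (31.48−16.32) − (26.39−16.16) = 15.16 − 10.23 = 4.93; fold change = 2^-4.93 = 0.033
STAT5: ΔΔCt = (32.30−16.32) − (29.86−16.16) = 15.98 − 13.70 = 2.28; fold change = 2^-2.28 = 0.206
IL3 has the largest |ΔΔCt| = 5.28.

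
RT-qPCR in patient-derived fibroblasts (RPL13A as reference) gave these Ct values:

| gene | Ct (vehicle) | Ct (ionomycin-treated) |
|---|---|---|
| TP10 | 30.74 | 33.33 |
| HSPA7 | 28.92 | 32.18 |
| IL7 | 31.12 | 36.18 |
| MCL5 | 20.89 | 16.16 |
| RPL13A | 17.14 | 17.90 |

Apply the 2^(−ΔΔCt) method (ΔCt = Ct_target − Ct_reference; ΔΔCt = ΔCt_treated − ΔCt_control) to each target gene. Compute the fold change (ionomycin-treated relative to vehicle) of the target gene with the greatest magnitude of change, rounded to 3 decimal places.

TP10: ΔΔCt = (33.33−17.90) − (30.74−17.14) = 15.43 − 13.60 = 1.83; fold change = 2^-1.83 = 0.281
HSPA7: ΔΔCt = (32.18−17.90) − (28.92−17.14) = 14.28 − 11.78 = 2.50; fold change = 2^-2.50 = 0.177
IL7: ΔΔCt = (36.18−17.90) − (31.12−17.14) = 18.28 − 13.98 = 4.30; fold change = 2^-4.30 = 0.051
MCL5: ΔΔCt = (16.16−17.90) − (20.89−17.14) = -1.74 − 3.75 = -5.49; fold change = 2^5.49 = 44.942
MCL5 has the largest |ΔΔCt| = 5.49.

44.942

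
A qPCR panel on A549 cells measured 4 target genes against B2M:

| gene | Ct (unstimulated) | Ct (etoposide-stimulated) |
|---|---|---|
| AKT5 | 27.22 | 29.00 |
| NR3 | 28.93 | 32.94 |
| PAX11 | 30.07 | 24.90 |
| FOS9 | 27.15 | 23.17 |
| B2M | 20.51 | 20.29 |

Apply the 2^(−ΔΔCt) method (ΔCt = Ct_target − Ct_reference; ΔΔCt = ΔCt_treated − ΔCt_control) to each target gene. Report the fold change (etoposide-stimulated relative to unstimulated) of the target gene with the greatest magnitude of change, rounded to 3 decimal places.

AKT5: ΔΔCt = (29.00−20.29) − (27.22−20.51) = 8.71 − 6.71 = 2.00; fold change = 2^-2.00 = 0.250
NR3: ΔΔCt = (32.94−20.29) − (28.93−20.51) = 12.65 − 8.42 = 4.23; fold change = 2^-4.23 = 0.053
PAX11: ΔΔCt = (24.90−20.29) − (30.07−20.51) = 4.61 − 9.56 = -4.95; fold change = 2^4.95 = 30.910
FOS9: ΔΔCt = (23.17−20.29) − (27.15−20.51) = 2.88 − 6.64 = -3.76; fold change = 2^3.76 = 13.548
PAX11 has the largest |ΔΔCt| = 4.95.

30.910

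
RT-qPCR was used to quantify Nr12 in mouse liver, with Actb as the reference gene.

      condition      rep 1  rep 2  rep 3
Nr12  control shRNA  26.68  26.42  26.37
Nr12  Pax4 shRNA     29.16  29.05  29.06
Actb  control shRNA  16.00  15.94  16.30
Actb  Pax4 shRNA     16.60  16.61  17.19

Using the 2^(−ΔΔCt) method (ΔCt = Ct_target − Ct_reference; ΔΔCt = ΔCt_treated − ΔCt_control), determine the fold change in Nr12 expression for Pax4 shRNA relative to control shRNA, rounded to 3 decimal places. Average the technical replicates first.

Mean Ct: Nr12 control shRNA 26.490; Nr12 Pax4 shRNA 29.090; Actb control shRNA 16.080; Actb Pax4 shRNA 16.800
ΔCt(control shRNA) = 26.490 − 16.080 = 10.410
ΔCt(Pax4 shRNA) = 29.090 − 16.800 = 12.290
ΔΔCt = 12.290 − 10.410 = 1.880
Fold change = 2^(−1.880) = 0.2717

0.272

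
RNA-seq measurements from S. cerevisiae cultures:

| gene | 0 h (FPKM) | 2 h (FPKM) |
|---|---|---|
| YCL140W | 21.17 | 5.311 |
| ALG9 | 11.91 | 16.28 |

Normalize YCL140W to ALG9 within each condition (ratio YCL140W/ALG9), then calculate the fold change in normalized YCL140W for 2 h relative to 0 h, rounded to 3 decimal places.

0.184

YCL140W/ALG9 (0 h) = 21.17 / 11.91 = 1.7775
YCL140W/ALG9 (2 h) = 5.311 / 16.28 = 0.32623
Fold change = 0.32623 / 1.7775 = 0.1835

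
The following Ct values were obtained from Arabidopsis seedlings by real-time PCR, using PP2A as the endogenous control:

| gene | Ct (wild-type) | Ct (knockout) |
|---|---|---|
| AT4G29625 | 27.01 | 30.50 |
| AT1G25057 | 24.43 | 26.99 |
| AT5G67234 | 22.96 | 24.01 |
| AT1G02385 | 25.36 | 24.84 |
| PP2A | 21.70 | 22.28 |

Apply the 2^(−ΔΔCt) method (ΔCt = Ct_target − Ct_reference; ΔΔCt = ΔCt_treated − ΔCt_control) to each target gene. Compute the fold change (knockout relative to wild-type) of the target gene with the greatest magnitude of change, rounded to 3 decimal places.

0.133

AT4G29625: ΔΔCt = (30.50−22.28) − (27.01−21.70) = 8.22 − 5.31 = 2.91; fold change = 2^-2.91 = 0.133
AT1G25057: ΔΔCt = (26.99−22.28) − (24.43−21.70) = 4.71 − 2.73 = 1.98; fold change = 2^-1.98 = 0.253
AT5G67234: ΔΔCt = (24.01−22.28) − (22.96−21.70) = 1.73 − 1.26 = 0.47; fold change = 2^-0.47 = 0.722
AT1G02385: ΔΔCt = (24.84−22.28) − (25.36−21.70) = 2.56 − 3.66 = -1.10; fold change = 2^1.10 = 2.144
AT4G29625 has the largest |ΔΔCt| = 2.91.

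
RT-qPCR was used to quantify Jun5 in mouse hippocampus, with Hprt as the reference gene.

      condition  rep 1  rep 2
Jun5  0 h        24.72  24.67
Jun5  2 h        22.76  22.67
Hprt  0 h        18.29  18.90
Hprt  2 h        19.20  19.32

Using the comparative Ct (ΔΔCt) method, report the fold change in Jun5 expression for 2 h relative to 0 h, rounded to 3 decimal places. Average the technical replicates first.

Mean Ct: Jun5 0 h 24.695; Jun5 2 h 22.715; Hprt 0 h 18.595; Hprt 2 h 19.260
ΔCt(0 h) = 24.695 − 18.595 = 6.100
ΔCt(2 h) = 22.715 − 19.260 = 3.455
ΔΔCt = 3.455 − 6.100 = -2.645
Fold change = 2^(−(-2.645)) = 2^2.645 = 6.2550

6.255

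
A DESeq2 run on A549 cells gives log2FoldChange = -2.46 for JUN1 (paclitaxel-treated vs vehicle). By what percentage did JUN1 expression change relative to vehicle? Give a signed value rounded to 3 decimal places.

-81.825%

Fold change = 2^(-2.46) = 0.1817
Percent change = (FC − 1) × 100% = (0.1817 − 1) × 100 = -81.825%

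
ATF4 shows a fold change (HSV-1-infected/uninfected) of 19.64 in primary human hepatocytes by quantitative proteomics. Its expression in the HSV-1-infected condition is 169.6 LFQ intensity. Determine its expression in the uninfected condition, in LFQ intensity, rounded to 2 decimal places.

8.64

uninfected expression = 169.6 / 19.64 = 8.64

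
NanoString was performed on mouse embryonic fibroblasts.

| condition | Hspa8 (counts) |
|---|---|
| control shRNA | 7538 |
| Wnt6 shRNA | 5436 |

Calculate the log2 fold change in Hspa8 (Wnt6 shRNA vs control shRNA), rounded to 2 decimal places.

Fold change = 5436 / 7538 = 0.7211
log2(0.7211) = -0.472

-0.47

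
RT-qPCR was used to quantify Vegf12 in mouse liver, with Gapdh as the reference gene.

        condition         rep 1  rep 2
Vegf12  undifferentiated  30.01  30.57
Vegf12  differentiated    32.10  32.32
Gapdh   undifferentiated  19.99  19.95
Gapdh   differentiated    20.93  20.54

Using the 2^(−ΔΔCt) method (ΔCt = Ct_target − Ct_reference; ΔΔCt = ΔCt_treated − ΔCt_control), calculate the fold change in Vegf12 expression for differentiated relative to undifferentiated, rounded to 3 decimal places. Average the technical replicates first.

0.449

Mean Ct: Vegf12 undifferentiated 30.290; Vegf12 differentiated 32.210; Gapdh undifferentiated 19.970; Gapdh differentiated 20.735
ΔCt(undifferentiated) = 30.290 − 19.970 = 10.320
ΔCt(differentiated) = 32.210 − 20.735 = 11.475
ΔΔCt = 11.475 − 10.320 = 1.155
Fold change = 2^(−1.155) = 0.4491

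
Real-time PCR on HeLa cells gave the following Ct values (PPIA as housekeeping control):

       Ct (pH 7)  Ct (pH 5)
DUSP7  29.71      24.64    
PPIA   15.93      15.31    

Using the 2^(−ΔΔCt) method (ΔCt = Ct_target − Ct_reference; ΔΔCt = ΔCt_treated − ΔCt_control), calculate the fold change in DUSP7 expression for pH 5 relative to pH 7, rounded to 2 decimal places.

ΔCt(pH 7) = 29.710 − 15.930 = 13.780
ΔCt(pH 5) = 24.640 − 15.310 = 9.330
ΔΔCt = 9.330 − 13.780 = -4.450
Fold change = 2^(−(-4.450)) = 2^4.450 = 21.857

21.86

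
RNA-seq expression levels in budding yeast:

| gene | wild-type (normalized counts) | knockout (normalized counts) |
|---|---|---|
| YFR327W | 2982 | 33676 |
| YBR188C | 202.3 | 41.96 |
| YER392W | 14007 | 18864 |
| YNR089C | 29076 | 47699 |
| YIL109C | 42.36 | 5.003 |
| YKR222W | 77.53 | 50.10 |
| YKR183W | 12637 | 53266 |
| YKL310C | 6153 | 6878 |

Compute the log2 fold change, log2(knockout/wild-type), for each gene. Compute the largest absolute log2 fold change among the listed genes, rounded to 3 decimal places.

3.497

log2(33676/2982) = 3.497  (YFR327W)
log2(41.96/202.3) = -2.269  (YBR188C)
log2(18864/14007) = 0.429  (YER392W)
log2(47699/29076) = 0.714  (YNR089C)
log2(5.003/42.36) = -3.082  (YIL109C)
log2(50.10/77.53) = -0.630  (YKR222W)
log2(53266/12637) = 2.076  (YKR183W)
log2(6878/6153) = 0.161  (YKL310C)
The largest magnitude belongs to YFR327W.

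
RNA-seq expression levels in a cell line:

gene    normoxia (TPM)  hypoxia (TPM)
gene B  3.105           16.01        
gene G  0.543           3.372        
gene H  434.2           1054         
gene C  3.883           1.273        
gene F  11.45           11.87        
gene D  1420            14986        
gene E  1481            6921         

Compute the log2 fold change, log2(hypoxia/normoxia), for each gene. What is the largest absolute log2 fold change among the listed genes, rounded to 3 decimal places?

3.400

log2(16.01/3.105) = 2.366  (gene B)
log2(3.372/0.543) = 2.635  (gene G)
log2(1054/434.2) = 1.279  (gene H)
log2(1.273/3.883) = -1.609  (gene C)
log2(11.87/11.45) = 0.052  (gene F)
log2(14986/1420) = 3.400  (gene D)
log2(6921/1481) = 2.224  (gene E)
The largest magnitude belongs to gene D.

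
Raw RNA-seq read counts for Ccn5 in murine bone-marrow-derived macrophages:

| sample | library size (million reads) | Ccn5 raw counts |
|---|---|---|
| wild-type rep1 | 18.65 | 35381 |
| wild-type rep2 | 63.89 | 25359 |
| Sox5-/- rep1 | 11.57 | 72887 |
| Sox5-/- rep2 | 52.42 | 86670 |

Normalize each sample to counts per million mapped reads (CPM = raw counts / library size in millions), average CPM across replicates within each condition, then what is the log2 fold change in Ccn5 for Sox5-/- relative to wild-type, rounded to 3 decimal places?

CPM(wild-type rep1) = 35381 / 18.65 = 1897.1046
CPM(wild-type rep2) = 25359 / 63.89 = 396.9166
CPM(Sox5-/- rep1) = 72887 / 11.57 = 6299.6543
CPM(Sox5-/- rep2) = 86670 / 52.42 = 1653.3766
mean CPM(wild-type) = 1147.0106; mean CPM(Sox5-/-) = 3976.5154
Fold change = 3976.5154 / 1147.0106 = 3.46685
log2(3.46685) = 1.7936

1.794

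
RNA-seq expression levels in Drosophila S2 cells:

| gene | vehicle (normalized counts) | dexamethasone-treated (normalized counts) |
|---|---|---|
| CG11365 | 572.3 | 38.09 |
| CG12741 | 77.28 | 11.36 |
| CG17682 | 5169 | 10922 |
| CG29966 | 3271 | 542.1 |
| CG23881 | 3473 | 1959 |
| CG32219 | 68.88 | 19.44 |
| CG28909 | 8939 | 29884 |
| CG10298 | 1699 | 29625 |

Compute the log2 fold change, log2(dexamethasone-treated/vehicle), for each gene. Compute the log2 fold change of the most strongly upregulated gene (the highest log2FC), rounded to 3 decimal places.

log2(38.09/572.3) = -3.909  (CG11365)
log2(11.36/77.28) = -2.766  (CG12741)
log2(10922/5169) = 1.079  (CG17682)
log2(542.1/3271) = -2.593  (CG29966)
log2(1959/3473) = -0.826  (CG23881)
log2(19.44/68.88) = -1.825  (CG32219)
log2(29884/8939) = 1.741  (CG28909)
log2(29625/1699) = 4.124  (CG10298)
CG10298 is most strongly upregulated.

4.124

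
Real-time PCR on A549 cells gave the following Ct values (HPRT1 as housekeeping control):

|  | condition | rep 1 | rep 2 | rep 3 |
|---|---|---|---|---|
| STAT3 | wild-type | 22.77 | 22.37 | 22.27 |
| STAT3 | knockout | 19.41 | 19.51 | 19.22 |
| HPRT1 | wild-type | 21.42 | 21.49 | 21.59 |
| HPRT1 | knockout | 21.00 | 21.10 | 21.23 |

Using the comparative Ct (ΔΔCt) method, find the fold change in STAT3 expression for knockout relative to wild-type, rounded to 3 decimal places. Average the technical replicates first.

6.498

Mean Ct: STAT3 wild-type 22.470; STAT3 knockout 19.380; HPRT1 wild-type 21.500; HPRT1 knockout 21.110
ΔCt(wild-type) = 22.470 − 21.500 = 0.970
ΔCt(knockout) = 19.380 − 21.110 = -1.730
ΔΔCt = -1.730 − 0.970 = -2.700
Fold change = 2^(−(-2.700)) = 2^2.700 = 6.4980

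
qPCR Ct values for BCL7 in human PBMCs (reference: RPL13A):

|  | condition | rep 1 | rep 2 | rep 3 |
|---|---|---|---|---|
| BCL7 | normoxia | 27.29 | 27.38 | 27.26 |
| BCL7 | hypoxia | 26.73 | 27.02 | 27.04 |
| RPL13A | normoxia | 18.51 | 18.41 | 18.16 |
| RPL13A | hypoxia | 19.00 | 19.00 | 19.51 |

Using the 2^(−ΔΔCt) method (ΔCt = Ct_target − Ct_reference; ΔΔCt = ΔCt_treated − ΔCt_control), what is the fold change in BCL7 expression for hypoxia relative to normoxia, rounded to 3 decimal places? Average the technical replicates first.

Mean Ct: BCL7 normoxia 27.310; BCL7 hypoxia 26.930; RPL13A normoxia 18.360; RPL13A hypoxia 19.170
ΔCt(normoxia) = 27.310 − 18.360 = 8.950
ΔCt(hypoxia) = 26.930 − 19.170 = 7.760
ΔΔCt = 7.760 − 8.950 = -1.190
Fold change = 2^(−(-1.190)) = 2^1.190 = 2.2815

2.282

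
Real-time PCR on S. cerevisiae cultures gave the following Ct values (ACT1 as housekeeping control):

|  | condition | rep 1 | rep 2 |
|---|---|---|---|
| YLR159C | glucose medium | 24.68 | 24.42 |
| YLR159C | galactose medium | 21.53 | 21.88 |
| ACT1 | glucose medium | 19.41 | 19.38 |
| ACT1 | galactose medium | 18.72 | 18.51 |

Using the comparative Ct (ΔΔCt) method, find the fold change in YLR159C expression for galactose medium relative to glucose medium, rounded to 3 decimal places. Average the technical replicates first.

Mean Ct: YLR159C glucose medium 24.550; YLR159C galactose medium 21.705; ACT1 glucose medium 19.395; ACT1 galactose medium 18.615
ΔCt(glucose medium) = 24.550 − 19.395 = 5.155
ΔCt(galactose medium) = 21.705 − 18.615 = 3.090
ΔΔCt = 3.090 − 5.155 = -2.065
Fold change = 2^(−(-2.065)) = 2^2.065 = 4.1843

4.184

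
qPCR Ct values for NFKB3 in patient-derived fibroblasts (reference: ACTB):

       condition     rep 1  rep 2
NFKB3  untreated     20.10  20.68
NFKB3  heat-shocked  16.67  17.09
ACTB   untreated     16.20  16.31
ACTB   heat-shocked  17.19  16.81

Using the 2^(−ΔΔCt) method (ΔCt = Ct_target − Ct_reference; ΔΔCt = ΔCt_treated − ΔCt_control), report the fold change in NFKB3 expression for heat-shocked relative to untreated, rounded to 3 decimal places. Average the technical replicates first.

19.093

Mean Ct: NFKB3 untreated 20.390; NFKB3 heat-shocked 16.880; ACTB untreated 16.255; ACTB heat-shocked 17.000
ΔCt(untreated) = 20.390 − 16.255 = 4.135
ΔCt(heat-shocked) = 16.880 − 17.000 = -0.120
ΔΔCt = -0.120 − 4.135 = -4.255
Fold change = 2^(−(-4.255)) = 2^4.255 = 19.0934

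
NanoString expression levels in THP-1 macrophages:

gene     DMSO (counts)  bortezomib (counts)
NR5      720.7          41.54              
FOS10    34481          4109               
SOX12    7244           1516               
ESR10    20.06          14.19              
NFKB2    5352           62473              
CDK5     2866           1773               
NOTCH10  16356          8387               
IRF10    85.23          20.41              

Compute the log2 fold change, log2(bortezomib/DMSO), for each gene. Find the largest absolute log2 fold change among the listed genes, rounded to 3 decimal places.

log2(41.54/720.7) = -4.117  (NR5)
log2(4109/34481) = -3.069  (FOS10)
log2(1516/7244) = -2.257  (SOX12)
log2(14.19/20.06) = -0.499  (ESR10)
log2(62473/5352) = 3.545  (NFKB2)
log2(1773/2866) = -0.693  (CDK5)
log2(8387/16356) = -0.964  (NOTCH10)
log2(20.41/85.23) = -2.062  (IRF10)
The largest magnitude belongs to NR5.

4.117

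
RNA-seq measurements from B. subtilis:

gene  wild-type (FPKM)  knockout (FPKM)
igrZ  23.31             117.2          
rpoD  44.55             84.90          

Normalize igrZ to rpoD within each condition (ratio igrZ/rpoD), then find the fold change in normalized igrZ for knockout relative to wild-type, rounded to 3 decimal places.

igrZ/rpoD (wild-type) = 23.31 / 44.55 = 0.52323
igrZ/rpoD (knockout) = 117.2 / 84.90 = 1.3804
Fold change = 1.3804 / 0.52323 = 2.6383

2.638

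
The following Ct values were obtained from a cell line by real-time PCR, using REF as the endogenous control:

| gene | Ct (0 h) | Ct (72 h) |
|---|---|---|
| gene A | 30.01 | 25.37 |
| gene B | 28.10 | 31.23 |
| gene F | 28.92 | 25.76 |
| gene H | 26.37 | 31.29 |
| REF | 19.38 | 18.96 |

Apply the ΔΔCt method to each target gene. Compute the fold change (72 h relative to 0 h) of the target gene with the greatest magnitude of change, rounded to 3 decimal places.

gene A: ΔΔCt = (25.37−18.96) − (30.01−19.38) = 6.41 − 10.63 = -4.22; fold change = 2^4.22 = 18.636
gene B: ΔΔCt = (31.23−18.96) − (28.10−19.38) = 12.27 − 8.72 = 3.55; fold change = 2^-3.55 = 0.085
gene F: ΔΔCt = (25.76−18.96) − (28.92−19.38) = 6.80 − 9.54 = -2.74; fold change = 2^2.74 = 6.681
gene H: ΔΔCt = (31.29−18.96) − (26.37−19.38) = 12.33 − 6.99 = 5.34; fold change = 2^-5.34 = 0.025
gene H has the largest |ΔΔCt| = 5.34.

0.025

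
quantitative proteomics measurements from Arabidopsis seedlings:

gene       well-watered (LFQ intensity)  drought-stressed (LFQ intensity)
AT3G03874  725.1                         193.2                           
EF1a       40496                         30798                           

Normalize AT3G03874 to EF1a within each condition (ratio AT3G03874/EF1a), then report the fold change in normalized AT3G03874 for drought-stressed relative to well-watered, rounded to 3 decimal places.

0.350

AT3G03874/EF1a (well-watered) = 725.1 / 40496 = 0.017905
AT3G03874/EF1a (drought-stressed) = 193.2 / 30798 = 0.0062731
Fold change = 0.0062731 / 0.017905 = 0.3503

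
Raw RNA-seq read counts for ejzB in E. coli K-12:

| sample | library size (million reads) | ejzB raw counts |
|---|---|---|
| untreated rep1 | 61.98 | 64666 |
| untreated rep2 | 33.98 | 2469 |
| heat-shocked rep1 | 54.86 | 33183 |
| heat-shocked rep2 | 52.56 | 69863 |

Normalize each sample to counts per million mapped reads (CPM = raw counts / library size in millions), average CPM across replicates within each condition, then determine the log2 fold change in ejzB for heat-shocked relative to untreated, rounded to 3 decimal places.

CPM(untreated rep1) = 64666 / 61.98 = 1043.3366
CPM(untreated rep2) = 2469 / 33.98 = 72.6604
CPM(heat-shocked rep1) = 33183 / 54.86 = 604.8669
CPM(heat-shocked rep2) = 69863 / 52.56 = 1329.2047
mean CPM(untreated) = 557.9985; mean CPM(heat-shocked) = 967.0358
Fold change = 967.0358 / 557.9985 = 1.73304
log2(1.73304) = 0.7933

0.793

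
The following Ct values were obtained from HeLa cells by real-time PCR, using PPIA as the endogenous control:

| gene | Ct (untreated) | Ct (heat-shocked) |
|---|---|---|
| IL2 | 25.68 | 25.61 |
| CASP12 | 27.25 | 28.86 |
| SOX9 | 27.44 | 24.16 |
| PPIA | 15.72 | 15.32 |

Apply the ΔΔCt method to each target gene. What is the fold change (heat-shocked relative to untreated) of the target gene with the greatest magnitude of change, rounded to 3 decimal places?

7.362

IL2: ΔΔCt = (25.61−15.32) − (25.68−15.72) = 10.29 − 9.96 = 0.33; fold change = 2^-0.33 = 0.796
CASP12: ΔΔCt = (28.86−15.32) − (27.25−15.72) = 13.54 − 11.53 = 2.01; fold change = 2^-2.01 = 0.248
SOX9: ΔΔCt = (24.16−15.32) − (27.44−15.72) = 8.84 − 11.72 = -2.88; fold change = 2^2.88 = 7.362
SOX9 has the largest |ΔΔCt| = 2.88.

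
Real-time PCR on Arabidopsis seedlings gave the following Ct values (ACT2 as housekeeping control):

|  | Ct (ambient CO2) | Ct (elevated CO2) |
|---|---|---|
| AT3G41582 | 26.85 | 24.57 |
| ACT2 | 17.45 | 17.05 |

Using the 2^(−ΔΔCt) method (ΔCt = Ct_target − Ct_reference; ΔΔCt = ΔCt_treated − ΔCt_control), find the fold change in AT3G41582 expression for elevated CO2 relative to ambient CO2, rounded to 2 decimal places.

ΔCt(ambient CO2) = 26.850 − 17.450 = 9.400
ΔCt(elevated CO2) = 24.570 − 17.050 = 7.520
ΔΔCt = 7.520 − 9.400 = -1.880
Fold change = 2^(−(-1.880)) = 2^1.880 = 3.681

3.68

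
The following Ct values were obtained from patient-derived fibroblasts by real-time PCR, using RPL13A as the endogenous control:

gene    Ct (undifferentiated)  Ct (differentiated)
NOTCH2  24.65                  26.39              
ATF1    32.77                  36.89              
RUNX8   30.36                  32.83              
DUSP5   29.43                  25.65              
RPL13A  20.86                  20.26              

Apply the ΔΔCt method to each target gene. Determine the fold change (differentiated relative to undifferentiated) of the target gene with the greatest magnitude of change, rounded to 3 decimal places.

NOTCH2: ΔΔCt = (26.39−20.26) − (24.65−20.86) = 6.13 − 3.79 = 2.34; fold change = 2^-2.34 = 0.198
ATF1: ΔΔCt = (36.89−20.26) − (32.77−20.86) = 16.63 − 11.91 = 4.72; fold change = 2^-4.72 = 0.038
RUNX8: ΔΔCt = (32.83−20.26) − (30.36−20.86) = 12.57 − 9.50 = 3.07; fold change = 2^-3.07 = 0.119
DUSP5: ΔΔCt = (25.65−20.26) − (29.43−20.86) = 5.39 − 8.57 = -3.18; fold change = 2^3.18 = 9.063
ATF1 has the largest |ΔΔCt| = 4.72.

0.038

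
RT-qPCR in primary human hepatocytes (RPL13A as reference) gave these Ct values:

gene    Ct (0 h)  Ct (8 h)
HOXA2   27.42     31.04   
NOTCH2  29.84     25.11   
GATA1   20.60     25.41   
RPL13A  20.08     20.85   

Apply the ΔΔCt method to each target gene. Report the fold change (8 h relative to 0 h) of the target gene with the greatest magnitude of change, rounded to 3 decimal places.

45.255

HOXA2: ΔΔCt = (31.04−20.85) − (27.42−20.08) = 10.19 − 7.34 = 2.85; fold change = 2^-2.85 = 0.139
NOTCH2: ΔΔCt = (25.11−20.85) − (29.84−20.08) = 4.26 − 9.76 = -5.50; fold change = 2^5.50 = 45.255
GATA1: ΔΔCt = (25.41−20.85) − (20.60−20.08) = 4.56 − 0.52 = 4.04; fold change = 2^-4.04 = 0.061
NOTCH2 has the largest |ΔΔCt| = 5.50.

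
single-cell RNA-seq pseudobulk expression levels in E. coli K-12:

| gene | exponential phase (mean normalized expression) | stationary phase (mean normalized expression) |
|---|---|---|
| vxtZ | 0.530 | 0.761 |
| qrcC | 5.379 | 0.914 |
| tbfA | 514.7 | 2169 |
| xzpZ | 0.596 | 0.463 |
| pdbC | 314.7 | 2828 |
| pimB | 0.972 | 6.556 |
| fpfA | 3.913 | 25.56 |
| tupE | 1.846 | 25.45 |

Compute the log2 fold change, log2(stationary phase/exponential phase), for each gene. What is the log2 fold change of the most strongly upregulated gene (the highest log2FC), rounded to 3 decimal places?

log2(0.761/0.530) = 0.522  (vxtZ)
log2(0.914/5.379) = -2.557  (qrcC)
log2(2169/514.7) = 2.075  (tbfA)
log2(0.463/0.596) = -0.364  (xzpZ)
log2(2828/314.7) = 3.168  (pdbC)
log2(6.556/0.972) = 2.754  (pimB)
log2(25.56/3.913) = 2.708  (fpfA)
log2(25.45/1.846) = 3.785  (tupE)
tupE is most strongly upregulated.

3.785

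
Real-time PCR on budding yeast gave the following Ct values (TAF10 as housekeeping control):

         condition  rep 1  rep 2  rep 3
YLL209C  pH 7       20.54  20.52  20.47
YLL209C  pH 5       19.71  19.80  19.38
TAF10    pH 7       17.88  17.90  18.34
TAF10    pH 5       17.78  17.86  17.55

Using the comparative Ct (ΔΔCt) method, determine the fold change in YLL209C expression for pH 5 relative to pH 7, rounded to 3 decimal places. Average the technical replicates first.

1.485

Mean Ct: YLL209C pH 7 20.510; YLL209C pH 5 19.630; TAF10 pH 7 18.040; TAF10 pH 5 17.730
ΔCt(pH 7) = 20.510 − 18.040 = 2.470
ΔCt(pH 5) = 19.630 − 17.730 = 1.900
ΔΔCt = 1.900 − 2.470 = -0.570
Fold change = 2^(−(-0.570)) = 2^0.570 = 1.4845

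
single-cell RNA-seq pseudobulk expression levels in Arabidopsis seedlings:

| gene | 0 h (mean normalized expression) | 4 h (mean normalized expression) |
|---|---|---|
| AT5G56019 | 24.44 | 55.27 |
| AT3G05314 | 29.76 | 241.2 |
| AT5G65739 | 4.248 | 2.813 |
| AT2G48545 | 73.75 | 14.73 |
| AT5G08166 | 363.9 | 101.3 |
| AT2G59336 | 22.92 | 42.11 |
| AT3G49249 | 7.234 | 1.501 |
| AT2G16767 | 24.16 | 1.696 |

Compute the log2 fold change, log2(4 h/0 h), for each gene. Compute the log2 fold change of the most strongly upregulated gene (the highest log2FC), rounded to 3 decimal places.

3.019

log2(55.27/24.44) = 1.177  (AT5G56019)
log2(241.2/29.76) = 3.019  (AT3G05314)
log2(2.813/4.248) = -0.595  (AT5G65739)
log2(14.73/73.75) = -2.324  (AT2G48545)
log2(101.3/363.9) = -1.845  (AT5G08166)
log2(42.11/22.92) = 0.878  (AT2G59336)
log2(1.501/7.234) = -2.269  (AT3G49249)
log2(1.696/24.16) = -3.832  (AT2G16767)
AT3G05314 is most strongly upregulated.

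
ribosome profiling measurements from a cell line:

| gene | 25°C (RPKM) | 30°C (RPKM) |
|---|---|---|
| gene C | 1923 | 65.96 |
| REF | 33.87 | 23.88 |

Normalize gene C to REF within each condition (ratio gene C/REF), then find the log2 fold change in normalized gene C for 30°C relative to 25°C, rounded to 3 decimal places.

gene C/REF (25°C) = 1923 / 33.87 = 56.776
gene C/REF (30°C) = 65.96 / 23.88 = 2.7621
Fold change = 2.7621 / 56.776 = 0.0486
log2(0.0486) = -4.3614

-4.361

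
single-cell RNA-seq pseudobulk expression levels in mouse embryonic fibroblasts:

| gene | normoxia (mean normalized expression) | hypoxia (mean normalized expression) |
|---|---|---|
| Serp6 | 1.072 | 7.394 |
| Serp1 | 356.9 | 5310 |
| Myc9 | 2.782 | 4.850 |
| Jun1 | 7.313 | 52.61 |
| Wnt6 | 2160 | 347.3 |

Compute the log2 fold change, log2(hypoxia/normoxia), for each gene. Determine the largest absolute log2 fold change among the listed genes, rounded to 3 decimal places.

log2(7.394/1.072) = 2.786  (Serp6)
log2(5310/356.9) = 3.895  (Serp1)
log2(4.850/2.782) = 0.802  (Myc9)
log2(52.61/7.313) = 2.847  (Jun1)
log2(347.3/2160) = -2.637  (Wnt6)
The largest magnitude belongs to Serp1.

3.895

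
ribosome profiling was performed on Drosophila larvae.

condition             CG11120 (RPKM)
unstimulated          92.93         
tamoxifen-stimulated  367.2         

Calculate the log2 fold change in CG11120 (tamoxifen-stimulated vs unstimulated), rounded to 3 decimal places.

Fold change = 367.2 / 92.93 = 3.9514
log2(3.9514) = 1.9823

1.982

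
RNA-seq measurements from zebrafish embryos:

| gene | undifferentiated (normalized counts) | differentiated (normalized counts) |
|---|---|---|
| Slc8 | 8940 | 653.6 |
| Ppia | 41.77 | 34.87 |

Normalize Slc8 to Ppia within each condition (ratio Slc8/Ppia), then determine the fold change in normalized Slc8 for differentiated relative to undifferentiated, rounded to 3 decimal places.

0.088

Slc8/Ppia (undifferentiated) = 8940 / 41.77 = 214.03
Slc8/Ppia (differentiated) = 653.6 / 34.87 = 18.744
Fold change = 18.744 / 214.03 = 0.0876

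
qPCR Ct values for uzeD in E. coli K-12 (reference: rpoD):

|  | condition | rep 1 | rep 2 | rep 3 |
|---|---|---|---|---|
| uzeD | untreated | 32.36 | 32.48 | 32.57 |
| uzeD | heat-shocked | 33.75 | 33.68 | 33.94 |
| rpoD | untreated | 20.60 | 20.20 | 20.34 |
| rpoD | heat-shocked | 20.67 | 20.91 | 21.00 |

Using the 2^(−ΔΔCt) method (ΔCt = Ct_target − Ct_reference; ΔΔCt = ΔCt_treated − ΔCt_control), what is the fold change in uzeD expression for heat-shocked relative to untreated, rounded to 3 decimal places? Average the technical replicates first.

0.559

Mean Ct: uzeD untreated 32.470; uzeD heat-shocked 33.790; rpoD untreated 20.380; rpoD heat-shocked 20.860
ΔCt(untreated) = 32.470 − 20.380 = 12.090
ΔCt(heat-shocked) = 33.790 − 20.860 = 12.930
ΔΔCt = 12.930 − 12.090 = 0.840
Fold change = 2^(−0.840) = 0.5586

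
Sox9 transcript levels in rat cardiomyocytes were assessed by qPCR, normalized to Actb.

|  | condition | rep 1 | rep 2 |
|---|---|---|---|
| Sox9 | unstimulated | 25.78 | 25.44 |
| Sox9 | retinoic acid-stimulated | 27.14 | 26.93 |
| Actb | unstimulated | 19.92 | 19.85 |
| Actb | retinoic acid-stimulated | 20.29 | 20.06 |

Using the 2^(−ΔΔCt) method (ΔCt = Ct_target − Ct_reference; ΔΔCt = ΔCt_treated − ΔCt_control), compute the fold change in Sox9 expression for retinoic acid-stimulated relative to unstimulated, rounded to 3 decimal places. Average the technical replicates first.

0.455

Mean Ct: Sox9 unstimulated 25.610; Sox9 retinoic acid-stimulated 27.035; Actb unstimulated 19.885; Actb retinoic acid-stimulated 20.175
ΔCt(unstimulated) = 25.610 − 19.885 = 5.725
ΔCt(retinoic acid-stimulated) = 27.035 − 20.175 = 6.860
ΔΔCt = 6.860 − 5.725 = 1.135
Fold change = 2^(−1.135) = 0.4553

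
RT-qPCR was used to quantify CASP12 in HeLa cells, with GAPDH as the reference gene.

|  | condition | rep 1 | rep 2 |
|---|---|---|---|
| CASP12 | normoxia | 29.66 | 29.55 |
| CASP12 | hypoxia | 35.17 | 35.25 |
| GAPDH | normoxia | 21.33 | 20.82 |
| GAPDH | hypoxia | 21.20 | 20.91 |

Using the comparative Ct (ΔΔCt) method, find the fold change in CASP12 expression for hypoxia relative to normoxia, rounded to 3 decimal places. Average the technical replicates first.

Mean Ct: CASP12 normoxia 29.605; CASP12 hypoxia 35.210; GAPDH normoxia 21.075; GAPDH hypoxia 21.055
ΔCt(normoxia) = 29.605 − 21.075 = 8.530
ΔCt(hypoxia) = 35.210 − 21.055 = 14.155
ΔΔCt = 14.155 − 8.530 = 5.625
Fold change = 2^(−5.625) = 0.0203

0.020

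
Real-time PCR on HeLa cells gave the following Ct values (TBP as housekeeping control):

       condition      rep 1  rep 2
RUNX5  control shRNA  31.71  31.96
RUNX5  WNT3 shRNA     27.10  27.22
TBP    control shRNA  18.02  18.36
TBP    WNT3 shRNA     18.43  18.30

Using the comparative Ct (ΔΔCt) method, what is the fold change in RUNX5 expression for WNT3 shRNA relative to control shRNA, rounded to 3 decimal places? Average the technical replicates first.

28.840

Mean Ct: RUNX5 control shRNA 31.835; RUNX5 WNT3 shRNA 27.160; TBP control shRNA 18.190; TBP WNT3 shRNA 18.365
ΔCt(control shRNA) = 31.835 − 18.190 = 13.645
ΔCt(WNT3 shRNA) = 27.160 − 18.365 = 8.795
ΔΔCt = 8.795 − 13.645 = -4.850
Fold change = 2^(−(-4.850)) = 2^4.850 = 28.8400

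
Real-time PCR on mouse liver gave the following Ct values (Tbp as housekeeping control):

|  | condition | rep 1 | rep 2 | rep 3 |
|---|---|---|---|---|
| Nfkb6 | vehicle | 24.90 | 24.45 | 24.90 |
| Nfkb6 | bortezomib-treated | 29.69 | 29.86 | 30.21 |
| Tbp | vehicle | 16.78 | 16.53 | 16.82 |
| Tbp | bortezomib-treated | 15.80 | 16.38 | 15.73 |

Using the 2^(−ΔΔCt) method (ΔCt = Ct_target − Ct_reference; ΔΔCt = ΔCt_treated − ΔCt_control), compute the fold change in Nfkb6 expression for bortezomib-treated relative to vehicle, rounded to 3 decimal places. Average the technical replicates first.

0.017

Mean Ct: Nfkb6 vehicle 24.750; Nfkb6 bortezomib-treated 29.920; Tbp vehicle 16.710; Tbp bortezomib-treated 15.970
ΔCt(vehicle) = 24.750 − 16.710 = 8.040
ΔCt(bortezomib-treated) = 29.920 − 15.970 = 13.950
ΔΔCt = 13.950 − 8.040 = 5.910
Fold change = 2^(−5.910) = 0.0166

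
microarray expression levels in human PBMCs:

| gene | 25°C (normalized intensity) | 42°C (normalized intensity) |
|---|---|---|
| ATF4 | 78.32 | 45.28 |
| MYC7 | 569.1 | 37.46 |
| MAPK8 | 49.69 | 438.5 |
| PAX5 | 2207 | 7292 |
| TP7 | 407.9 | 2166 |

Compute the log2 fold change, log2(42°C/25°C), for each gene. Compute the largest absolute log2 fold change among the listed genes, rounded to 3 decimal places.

log2(45.28/78.32) = -0.791  (ATF4)
log2(37.46/569.1) = -3.925  (MYC7)
log2(438.5/49.69) = 3.142  (MAPK8)
log2(7292/2207) = 1.724  (PAX5)
log2(2166/407.9) = 2.409  (TP7)
The largest magnitude belongs to MYC7.

3.925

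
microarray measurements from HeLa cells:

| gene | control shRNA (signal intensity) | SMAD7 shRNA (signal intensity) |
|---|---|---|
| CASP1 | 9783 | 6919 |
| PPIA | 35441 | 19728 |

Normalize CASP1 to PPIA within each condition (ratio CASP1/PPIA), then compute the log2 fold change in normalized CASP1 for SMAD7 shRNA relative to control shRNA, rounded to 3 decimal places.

0.345

CASP1/PPIA (control shRNA) = 9783 / 35441 = 0.27604
CASP1/PPIA (SMAD7 shRNA) = 6919 / 19728 = 0.35072
Fold change = 0.35072 / 0.27604 = 1.2706
log2(1.2706) = 0.3455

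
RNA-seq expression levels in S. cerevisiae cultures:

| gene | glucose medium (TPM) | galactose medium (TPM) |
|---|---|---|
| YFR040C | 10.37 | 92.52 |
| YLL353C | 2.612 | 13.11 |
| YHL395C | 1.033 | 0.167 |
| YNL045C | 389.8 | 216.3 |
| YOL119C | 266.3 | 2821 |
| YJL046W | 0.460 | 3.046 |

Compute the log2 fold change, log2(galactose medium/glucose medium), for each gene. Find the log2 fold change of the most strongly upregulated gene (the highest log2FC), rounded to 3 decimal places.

log2(92.52/10.37) = 3.157  (YFR040C)
log2(13.11/2.612) = 2.327  (YLL353C)
log2(0.167/1.033) = -2.629  (YHL395C)
log2(216.3/389.8) = -0.850  (YNL045C)
log2(2821/266.3) = 3.405  (YOL119C)
log2(3.046/0.460) = 2.727  (YJL046W)
YOL119C is most strongly upregulated.

3.405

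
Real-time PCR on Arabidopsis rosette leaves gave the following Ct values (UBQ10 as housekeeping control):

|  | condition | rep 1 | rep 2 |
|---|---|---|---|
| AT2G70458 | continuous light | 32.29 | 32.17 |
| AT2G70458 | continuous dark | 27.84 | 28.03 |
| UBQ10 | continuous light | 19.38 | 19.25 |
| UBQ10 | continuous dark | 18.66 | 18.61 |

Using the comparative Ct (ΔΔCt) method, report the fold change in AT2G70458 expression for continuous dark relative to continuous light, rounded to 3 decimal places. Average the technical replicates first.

12.252

Mean Ct: AT2G70458 continuous light 32.230; AT2G70458 continuous dark 27.935; UBQ10 continuous light 19.315; UBQ10 continuous dark 18.635
ΔCt(continuous light) = 32.230 − 19.315 = 12.915
ΔCt(continuous dark) = 27.935 − 18.635 = 9.300
ΔΔCt = 9.300 − 12.915 = -3.615
Fold change = 2^(−(-3.615)) = 2^3.615 = 12.2525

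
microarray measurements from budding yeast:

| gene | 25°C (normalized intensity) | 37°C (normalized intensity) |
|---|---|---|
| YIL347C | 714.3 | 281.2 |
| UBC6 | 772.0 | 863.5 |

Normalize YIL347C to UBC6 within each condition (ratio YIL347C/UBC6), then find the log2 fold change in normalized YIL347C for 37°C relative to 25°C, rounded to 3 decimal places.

-1.507

YIL347C/UBC6 (25°C) = 714.3 / 772.0 = 0.92526
YIL347C/UBC6 (37°C) = 281.2 / 863.5 = 0.32565
Fold change = 0.32565 / 0.92526 = 0.3520
log2(0.3520) = -1.5065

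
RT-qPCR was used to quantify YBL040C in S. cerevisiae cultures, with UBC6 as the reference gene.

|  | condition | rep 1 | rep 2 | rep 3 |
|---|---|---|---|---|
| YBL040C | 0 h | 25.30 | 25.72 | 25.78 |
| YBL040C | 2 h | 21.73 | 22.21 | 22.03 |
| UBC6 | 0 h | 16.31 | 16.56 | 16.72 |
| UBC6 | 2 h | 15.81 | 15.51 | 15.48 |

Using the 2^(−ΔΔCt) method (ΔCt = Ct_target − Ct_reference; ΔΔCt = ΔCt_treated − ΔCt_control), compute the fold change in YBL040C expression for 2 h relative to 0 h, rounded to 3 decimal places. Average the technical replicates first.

Mean Ct: YBL040C 0 h 25.600; YBL040C 2 h 21.990; UBC6 0 h 16.530; UBC6 2 h 15.600
ΔCt(0 h) = 25.600 − 16.530 = 9.070
ΔCt(2 h) = 21.990 − 15.600 = 6.390
ΔΔCt = 6.390 − 9.070 = -2.680
Fold change = 2^(−(-2.680)) = 2^2.680 = 6.4086

6.409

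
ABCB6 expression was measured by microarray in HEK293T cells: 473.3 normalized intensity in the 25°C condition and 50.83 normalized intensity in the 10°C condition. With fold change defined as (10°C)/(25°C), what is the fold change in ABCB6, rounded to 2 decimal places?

Fold change = 50.83 / 473.3 = 0.107
ABCB6 is downregulated.

0.11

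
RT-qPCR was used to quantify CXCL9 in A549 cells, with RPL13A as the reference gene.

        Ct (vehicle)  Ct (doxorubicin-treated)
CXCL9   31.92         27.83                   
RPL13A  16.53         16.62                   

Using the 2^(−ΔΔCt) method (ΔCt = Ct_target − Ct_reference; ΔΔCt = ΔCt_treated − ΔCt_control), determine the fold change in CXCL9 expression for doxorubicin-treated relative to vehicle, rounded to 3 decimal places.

ΔCt(vehicle) = 31.920 − 16.530 = 15.390
ΔCt(doxorubicin-treated) = 27.830 − 16.620 = 11.210
ΔΔCt = 11.210 − 15.390 = -4.180
Fold change = 2^(−(-4.180)) = 2^4.180 = 18.1261

18.126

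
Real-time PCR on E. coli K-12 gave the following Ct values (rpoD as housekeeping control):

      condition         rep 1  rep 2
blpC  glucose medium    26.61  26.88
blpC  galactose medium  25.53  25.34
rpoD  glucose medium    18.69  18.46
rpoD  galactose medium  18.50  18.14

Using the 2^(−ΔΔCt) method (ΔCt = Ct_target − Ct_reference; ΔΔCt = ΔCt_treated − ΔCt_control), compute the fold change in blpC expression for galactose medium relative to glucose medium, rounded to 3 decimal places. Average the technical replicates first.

2.078

Mean Ct: blpC glucose medium 26.745; blpC galactose medium 25.435; rpoD glucose medium 18.575; rpoD galactose medium 18.320
ΔCt(glucose medium) = 26.745 − 18.575 = 8.170
ΔCt(galactose medium) = 25.435 − 18.320 = 7.115
ΔΔCt = 7.115 − 8.170 = -1.055
Fold change = 2^(−(-1.055)) = 2^1.055 = 2.0777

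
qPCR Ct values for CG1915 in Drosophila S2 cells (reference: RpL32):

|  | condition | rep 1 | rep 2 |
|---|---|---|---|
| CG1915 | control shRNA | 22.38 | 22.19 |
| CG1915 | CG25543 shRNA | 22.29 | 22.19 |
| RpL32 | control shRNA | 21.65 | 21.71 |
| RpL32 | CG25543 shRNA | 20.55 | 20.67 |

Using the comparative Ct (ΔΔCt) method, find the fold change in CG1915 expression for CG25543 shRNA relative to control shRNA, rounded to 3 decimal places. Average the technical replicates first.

0.491

Mean Ct: CG1915 control shRNA 22.285; CG1915 CG25543 shRNA 22.240; RpL32 control shRNA 21.680; RpL32 CG25543 shRNA 20.610
ΔCt(control shRNA) = 22.285 − 21.680 = 0.605
ΔCt(CG25543 shRNA) = 22.240 − 20.610 = 1.630
ΔΔCt = 1.630 − 0.605 = 1.025
Fold change = 2^(−1.025) = 0.4914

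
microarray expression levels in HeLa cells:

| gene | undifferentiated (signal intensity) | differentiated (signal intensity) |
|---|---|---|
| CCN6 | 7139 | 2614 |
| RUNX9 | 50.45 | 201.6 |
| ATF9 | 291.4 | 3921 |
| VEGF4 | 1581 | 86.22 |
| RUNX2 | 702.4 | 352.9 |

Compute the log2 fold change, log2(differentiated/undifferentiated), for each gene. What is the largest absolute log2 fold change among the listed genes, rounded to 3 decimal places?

log2(2614/7139) = -1.449  (CCN6)
log2(201.6/50.45) = 1.999  (RUNX9)
log2(3921/291.4) = 3.750  (ATF9)
log2(86.22/1581) = -4.197  (VEGF4)
log2(352.9/702.4) = -0.993  (RUNX2)
The largest magnitude belongs to VEGF4.

4.197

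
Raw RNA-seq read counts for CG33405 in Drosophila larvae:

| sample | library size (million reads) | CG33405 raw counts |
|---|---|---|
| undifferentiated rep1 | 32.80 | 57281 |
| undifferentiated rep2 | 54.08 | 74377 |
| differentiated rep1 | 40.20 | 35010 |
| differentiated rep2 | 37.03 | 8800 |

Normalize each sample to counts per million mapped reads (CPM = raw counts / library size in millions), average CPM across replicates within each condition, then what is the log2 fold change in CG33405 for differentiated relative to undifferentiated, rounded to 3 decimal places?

-1.494

CPM(undifferentiated rep1) = 57281 / 32.80 = 1746.3720
CPM(undifferentiated rep2) = 74377 / 54.08 = 1375.3143
CPM(differentiated rep1) = 35010 / 40.20 = 870.8955
CPM(differentiated rep2) = 8800 / 37.03 = 237.6452
mean CPM(undifferentiated) = 1560.8432; mean CPM(differentiated) = 554.2703
Fold change = 554.2703 / 1560.8432 = 0.35511
log2(0.35511) = -1.4937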